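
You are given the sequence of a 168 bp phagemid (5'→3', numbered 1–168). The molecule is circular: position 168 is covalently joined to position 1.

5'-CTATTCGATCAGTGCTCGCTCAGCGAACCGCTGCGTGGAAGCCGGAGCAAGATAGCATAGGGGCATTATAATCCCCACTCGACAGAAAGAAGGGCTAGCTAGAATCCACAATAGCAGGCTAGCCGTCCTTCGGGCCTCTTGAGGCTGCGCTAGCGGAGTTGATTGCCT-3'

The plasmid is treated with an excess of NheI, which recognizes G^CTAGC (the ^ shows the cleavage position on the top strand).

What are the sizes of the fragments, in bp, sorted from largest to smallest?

113, 31, 24 bp

NheI sites (GCTAGC) start at positions 94, 118, 149.
NheI cuts after the first base of each site, so after positions 94, 118, 149.
Circular molecule, 3 cuts → 3 fragments:
  95–118 → 24 bp
  119–149 → 31 bp
  150–168 then 1–94 → 19 + 94 = 113 bp
Sorted largest to smallest: 113, 31, 24 bp.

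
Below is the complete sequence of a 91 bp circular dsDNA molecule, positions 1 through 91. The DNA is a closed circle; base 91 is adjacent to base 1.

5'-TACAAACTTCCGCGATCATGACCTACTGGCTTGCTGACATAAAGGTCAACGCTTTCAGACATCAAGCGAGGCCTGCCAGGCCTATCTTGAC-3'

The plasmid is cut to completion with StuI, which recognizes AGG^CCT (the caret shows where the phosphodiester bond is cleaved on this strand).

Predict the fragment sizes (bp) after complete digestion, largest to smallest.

StuI sites (AGGCCT) start at positions 69, 78.
StuI cuts after base 3 of each site, so after positions 71, 80.
Circular molecule, 2 cuts → 2 fragments:
  72–80 → 9 bp
  81–91 then 1–71 → 11 + 71 = 82 bp
Sorted largest to smallest: 82, 9 bp.

82, 9 bp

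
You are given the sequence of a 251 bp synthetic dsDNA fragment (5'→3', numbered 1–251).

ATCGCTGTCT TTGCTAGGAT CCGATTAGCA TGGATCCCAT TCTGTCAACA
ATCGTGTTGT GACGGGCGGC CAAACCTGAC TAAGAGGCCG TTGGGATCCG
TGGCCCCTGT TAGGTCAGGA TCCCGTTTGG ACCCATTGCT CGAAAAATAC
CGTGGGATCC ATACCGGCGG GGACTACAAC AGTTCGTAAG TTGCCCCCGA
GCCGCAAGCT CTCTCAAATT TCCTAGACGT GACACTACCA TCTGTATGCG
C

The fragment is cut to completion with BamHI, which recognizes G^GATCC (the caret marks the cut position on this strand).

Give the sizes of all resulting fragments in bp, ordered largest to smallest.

BamHI sites (GGATCC) start at positions 17, 32, 94, 118, 155.
BamHI cuts after the first base of each site, so after positions 17, 32, 94, 118, 155.
Linear molecule, 5 cuts → 6 fragments:
  1–17 → 17 bp
  18–32 → 15 bp
  33–94 → 62 bp
  95–118 → 24 bp
  119–155 → 37 bp
  156–251 → 96 bp
Sorted largest to smallest: 96, 62, 37, 24, 17, 15 bp.

96, 62, 37, 24, 17, 15 bp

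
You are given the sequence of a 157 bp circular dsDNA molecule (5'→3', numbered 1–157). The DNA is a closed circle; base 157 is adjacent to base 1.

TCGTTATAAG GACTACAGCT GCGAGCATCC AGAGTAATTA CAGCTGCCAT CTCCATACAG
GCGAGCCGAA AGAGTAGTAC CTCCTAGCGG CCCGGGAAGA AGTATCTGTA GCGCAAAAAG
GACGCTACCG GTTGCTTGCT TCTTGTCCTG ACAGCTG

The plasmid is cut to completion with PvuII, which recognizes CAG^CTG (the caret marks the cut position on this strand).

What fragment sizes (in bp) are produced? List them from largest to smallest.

111, 25, 21 bp

PvuII sites (CAGCTG) start at positions 16, 41, 152.
PvuII cuts after base 3 of each site, so after positions 18, 43, 154.
Circular molecule, 3 cuts → 3 fragments:
  19–43 → 25 bp
  44–154 → 111 bp
  155–157 then 1–18 → 3 + 18 = 21 bp
Sorted largest to smallest: 111, 25, 21 bp.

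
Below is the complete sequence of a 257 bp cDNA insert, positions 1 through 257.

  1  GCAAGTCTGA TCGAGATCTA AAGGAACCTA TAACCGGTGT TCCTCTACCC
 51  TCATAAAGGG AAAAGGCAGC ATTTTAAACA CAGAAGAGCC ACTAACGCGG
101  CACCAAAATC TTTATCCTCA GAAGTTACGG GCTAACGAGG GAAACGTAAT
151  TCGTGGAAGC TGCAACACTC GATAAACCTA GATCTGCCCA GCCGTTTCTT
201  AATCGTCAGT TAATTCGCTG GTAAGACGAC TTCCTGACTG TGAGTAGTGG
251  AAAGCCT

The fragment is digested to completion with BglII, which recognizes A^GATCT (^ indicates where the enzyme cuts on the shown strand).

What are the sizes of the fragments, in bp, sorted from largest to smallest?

166, 77, 14 bp

BglII sites (AGATCT) start at positions 14, 180.
BglII cuts after the first base of each site, so after positions 14, 180.
Linear molecule, 2 cuts → 3 fragments:
  1–14 → 14 bp
  15–180 → 166 bp
  181–257 → 77 bp
Sorted largest to smallest: 166, 77, 14 bp.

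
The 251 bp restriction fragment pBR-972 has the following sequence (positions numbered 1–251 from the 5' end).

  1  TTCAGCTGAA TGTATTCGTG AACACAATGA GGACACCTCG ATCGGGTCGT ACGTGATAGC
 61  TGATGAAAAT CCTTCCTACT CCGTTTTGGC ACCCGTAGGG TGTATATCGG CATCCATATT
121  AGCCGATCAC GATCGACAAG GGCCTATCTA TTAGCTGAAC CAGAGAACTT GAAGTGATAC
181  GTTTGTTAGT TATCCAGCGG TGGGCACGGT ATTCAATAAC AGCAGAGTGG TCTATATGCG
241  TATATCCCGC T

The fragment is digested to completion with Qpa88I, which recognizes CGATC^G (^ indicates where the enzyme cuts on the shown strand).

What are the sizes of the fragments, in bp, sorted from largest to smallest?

117, 91, 43 bp

Qpa88I sites (CGATCG) start at positions 39, 130.
Qpa88I cuts after base 5 of each site (before the last base), so after positions 43, 134.
Linear molecule, 2 cuts → 3 fragments:
  1–43 → 43 bp
  44–134 → 91 bp
  135–251 → 117 bp
Sorted largest to smallest: 117, 91, 43 bp.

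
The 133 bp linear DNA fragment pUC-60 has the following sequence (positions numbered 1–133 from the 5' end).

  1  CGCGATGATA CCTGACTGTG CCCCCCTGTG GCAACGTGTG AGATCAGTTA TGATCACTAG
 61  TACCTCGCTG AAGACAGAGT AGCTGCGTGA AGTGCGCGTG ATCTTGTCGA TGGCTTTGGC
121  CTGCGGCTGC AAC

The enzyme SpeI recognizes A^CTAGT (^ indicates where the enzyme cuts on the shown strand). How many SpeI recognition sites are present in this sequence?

1

ACTAGT occurs starting at position 56.
SpeI cuts at 1 site.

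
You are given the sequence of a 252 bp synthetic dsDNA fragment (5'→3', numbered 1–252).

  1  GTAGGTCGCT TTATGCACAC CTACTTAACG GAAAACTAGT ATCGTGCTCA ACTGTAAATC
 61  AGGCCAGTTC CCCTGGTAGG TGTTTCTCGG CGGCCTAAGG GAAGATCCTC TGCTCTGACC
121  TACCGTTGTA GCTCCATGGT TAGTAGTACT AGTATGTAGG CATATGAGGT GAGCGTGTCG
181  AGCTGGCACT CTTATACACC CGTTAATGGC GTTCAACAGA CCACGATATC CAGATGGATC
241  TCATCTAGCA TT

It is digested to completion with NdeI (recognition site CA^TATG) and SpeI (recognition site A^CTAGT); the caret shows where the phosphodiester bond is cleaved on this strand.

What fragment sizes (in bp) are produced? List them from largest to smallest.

The NdeI site (CATATG) starts at position 161.
NdeI cuts after base 2 of each site, so after position 162.
SpeI sites (ACTAGT) start at positions 35, 148.
SpeI cuts after the first base of each site, so after positions 35, 148.
Combined cut positions: 35, 148, 162.
Linear molecule, 3 cuts → 4 fragments:
  1–35 → 35 bp
  36–148 → 113 bp
  149–162 → 14 bp
  163–252 → 90 bp
Sorted largest to smallest: 113, 90, 35, 14 bp.

113, 90, 35, 14 bp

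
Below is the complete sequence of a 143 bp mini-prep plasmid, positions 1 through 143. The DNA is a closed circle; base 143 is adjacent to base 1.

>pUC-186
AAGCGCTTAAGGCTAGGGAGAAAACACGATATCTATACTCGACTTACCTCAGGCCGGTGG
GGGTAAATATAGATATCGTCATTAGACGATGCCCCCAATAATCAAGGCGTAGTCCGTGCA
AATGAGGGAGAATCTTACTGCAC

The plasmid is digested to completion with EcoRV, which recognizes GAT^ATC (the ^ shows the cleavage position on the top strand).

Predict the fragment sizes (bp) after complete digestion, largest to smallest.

99, 44 bp

EcoRV sites (GATATC) start at positions 28, 72.
EcoRV cuts after base 3 of each site, so after positions 30, 74.
Circular molecule, 2 cuts → 2 fragments:
  31–74 → 44 bp
  75–143 then 1–30 → 69 + 30 = 99 bp
Sorted largest to smallest: 99, 44 bp.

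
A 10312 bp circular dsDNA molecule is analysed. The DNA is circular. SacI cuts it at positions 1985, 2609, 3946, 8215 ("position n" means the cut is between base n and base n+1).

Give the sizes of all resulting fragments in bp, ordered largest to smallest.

Circular molecule, 4 cuts → 4 fragments:
  2609 − 1985 = 624 bp
  3946 − 2609 = 1337 bp
  8215 − 3946 = 4269 bp
  wrap: 10312 − 8215 + 1985 = 4082 bp
Sorted largest to smallest: 4269, 4082, 1337, 624 bp.

4269, 4082, 1337, 624 bp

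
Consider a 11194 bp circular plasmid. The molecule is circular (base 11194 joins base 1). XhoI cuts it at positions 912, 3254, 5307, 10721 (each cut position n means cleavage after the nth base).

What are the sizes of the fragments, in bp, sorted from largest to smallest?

Circular molecule, 4 cuts → 4 fragments:
  3254 − 912 = 2342 bp
  5307 − 3254 = 2053 bp
  10721 − 5307 = 5414 bp
  wrap: 11194 − 10721 + 912 = 1385 bp
Sorted largest to smallest: 5414, 2342, 2053, 1385 bp.

5414, 2342, 2053, 1385 bp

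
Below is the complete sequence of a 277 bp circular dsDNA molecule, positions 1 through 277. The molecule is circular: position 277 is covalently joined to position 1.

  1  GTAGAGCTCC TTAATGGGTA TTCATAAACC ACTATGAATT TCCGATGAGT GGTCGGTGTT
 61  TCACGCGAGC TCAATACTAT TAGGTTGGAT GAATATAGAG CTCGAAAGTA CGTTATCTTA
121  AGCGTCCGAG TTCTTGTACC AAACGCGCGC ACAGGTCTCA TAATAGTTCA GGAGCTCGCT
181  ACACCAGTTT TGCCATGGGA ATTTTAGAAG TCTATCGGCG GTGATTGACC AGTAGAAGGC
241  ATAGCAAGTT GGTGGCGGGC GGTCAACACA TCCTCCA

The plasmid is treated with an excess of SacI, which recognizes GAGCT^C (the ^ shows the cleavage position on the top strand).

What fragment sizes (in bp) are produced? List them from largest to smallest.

109, 74, 63, 31 bp

SacI sites (GAGCTC) start at positions 4, 67, 98, 172.
SacI cuts after base 5 of each site (before the last base), so after positions 8, 71, 102, 176.
Circular molecule, 4 cuts → 4 fragments:
  9–71 → 63 bp
  72–102 → 31 bp
  103–176 → 74 bp
  177–277 then 1–8 → 101 + 8 = 109 bp
Sorted largest to smallest: 109, 74, 63, 31 bp.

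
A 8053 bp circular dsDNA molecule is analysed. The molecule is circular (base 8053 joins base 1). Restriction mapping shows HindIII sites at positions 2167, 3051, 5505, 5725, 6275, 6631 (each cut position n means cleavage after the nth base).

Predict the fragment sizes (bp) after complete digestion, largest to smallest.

Circular molecule, 6 cuts → 6 fragments:
  3051 − 2167 = 884 bp
  5505 − 3051 = 2454 bp
  5725 − 5505 = 220 bp
  6275 − 5725 = 550 bp
  6631 − 6275 = 356 bp
  wrap: 8053 − 6631 + 2167 = 3589 bp
Sorted largest to smallest: 3589, 2454, 884, 550, 356, 220 bp.

3589, 2454, 884, 550, 356, 220 bp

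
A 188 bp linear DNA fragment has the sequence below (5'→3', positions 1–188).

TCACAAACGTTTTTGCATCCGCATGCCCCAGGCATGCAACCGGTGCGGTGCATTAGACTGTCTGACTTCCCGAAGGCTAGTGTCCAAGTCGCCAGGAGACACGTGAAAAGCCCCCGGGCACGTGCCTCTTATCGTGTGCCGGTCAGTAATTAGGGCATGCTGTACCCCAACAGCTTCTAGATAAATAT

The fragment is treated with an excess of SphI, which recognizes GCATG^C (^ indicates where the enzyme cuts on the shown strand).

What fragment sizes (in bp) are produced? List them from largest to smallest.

SphI sites (GCATGC) start at positions 21, 32, 155.
SphI cuts after base 5 of each site (before the last base), so after positions 25, 36, 159.
Linear molecule, 3 cuts → 4 fragments:
  1–25 → 25 bp
  26–36 → 11 bp
  37–159 → 123 bp
  160–188 → 29 bp
Sorted largest to smallest: 123, 29, 25, 11 bp.

123, 29, 25, 11 bp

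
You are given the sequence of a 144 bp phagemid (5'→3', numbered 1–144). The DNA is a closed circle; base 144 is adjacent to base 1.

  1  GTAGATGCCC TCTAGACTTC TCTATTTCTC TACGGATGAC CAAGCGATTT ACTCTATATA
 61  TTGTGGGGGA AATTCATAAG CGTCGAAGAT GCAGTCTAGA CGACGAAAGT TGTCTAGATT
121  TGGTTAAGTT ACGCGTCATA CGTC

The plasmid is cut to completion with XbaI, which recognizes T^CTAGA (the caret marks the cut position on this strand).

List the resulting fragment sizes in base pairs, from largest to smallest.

84, 42, 18 bp

XbaI sites (TCTAGA) start at positions 11, 95, 113.
XbaI cuts after the first base of each site, so after positions 11, 95, 113.
Circular molecule, 3 cuts → 3 fragments:
  12–95 → 84 bp
  96–113 → 18 bp
  114–144 then 1–11 → 31 + 11 = 42 bp
Sorted largest to smallest: 84, 42, 18 bp.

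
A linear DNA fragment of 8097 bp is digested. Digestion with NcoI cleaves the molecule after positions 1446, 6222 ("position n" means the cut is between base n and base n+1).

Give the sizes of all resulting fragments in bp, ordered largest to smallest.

Linear molecule, 2 cuts → 3 fragments:
  1446 − 0 = 1446 bp
  6222 − 1446 = 4776 bp
  8097 − 6222 = 1875 bp
Sorted largest to smallest: 4776, 1875, 1446 bp.

4776, 1875, 1446 bp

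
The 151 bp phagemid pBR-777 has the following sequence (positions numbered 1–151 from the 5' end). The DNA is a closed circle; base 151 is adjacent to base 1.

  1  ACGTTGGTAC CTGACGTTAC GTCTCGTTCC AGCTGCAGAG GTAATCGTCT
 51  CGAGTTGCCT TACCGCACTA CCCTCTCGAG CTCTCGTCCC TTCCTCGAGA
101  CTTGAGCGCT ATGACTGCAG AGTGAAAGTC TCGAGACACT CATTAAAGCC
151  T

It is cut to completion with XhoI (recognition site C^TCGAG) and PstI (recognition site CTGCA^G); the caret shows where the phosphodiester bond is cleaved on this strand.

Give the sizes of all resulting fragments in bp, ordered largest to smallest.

58, 26, 25, 19, 12, 11 bp

XhoI sites (CTCGAG) start at positions 49, 75, 94, 130.
XhoI cuts after the first base of each site, so after positions 49, 75, 94, 130.
PstI sites (CTGCAG) start at positions 33, 115.
PstI cuts after base 5 of each site (before the last base), so after positions 37, 119.
Combined cut positions: 37, 49, 75, 94, 119, 130.
Circular molecule, 6 cuts → 6 fragments:
  38–49 → 12 bp
  50–75 → 26 bp
  76–94 → 19 bp
  95–119 → 25 bp
  120–130 → 11 bp
  131–151 then 1–37 → 21 + 37 = 58 bp
Sorted largest to smallest: 58, 26, 25, 19, 12, 11 bp.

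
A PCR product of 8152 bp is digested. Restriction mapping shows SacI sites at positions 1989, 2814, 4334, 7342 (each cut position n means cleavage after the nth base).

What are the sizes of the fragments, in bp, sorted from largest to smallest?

Linear molecule, 4 cuts → 5 fragments:
  1989 − 0 = 1989 bp
  2814 − 1989 = 825 bp
  4334 − 2814 = 1520 bp
  7342 − 4334 = 3008 bp
  8152 − 7342 = 810 bp
Sorted largest to smallest: 3008, 1989, 1520, 825, 810 bp.

3008, 1989, 1520, 825, 810 bp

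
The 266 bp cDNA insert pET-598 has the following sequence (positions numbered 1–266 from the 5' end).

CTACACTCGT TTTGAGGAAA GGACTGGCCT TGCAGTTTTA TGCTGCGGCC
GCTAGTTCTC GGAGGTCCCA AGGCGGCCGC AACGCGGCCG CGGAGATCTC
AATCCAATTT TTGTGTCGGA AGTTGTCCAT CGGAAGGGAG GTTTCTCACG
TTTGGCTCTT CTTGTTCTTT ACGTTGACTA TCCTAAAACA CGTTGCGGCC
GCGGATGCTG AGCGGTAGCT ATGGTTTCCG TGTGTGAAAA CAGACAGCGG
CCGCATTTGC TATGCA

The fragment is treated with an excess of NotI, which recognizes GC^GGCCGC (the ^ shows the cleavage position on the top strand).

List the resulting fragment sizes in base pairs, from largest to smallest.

111, 52, 46, 28, 18, 11 bp

NotI sites (GCGGCCGC) start at positions 45, 73, 84, 195, 247.
NotI cuts after base 2 of each site, so after positions 46, 74, 85, 196, 248.
Linear molecule, 5 cuts → 6 fragments:
  1–46 → 46 bp
  47–74 → 28 bp
  75–85 → 11 bp
  86–196 → 111 bp
  197–248 → 52 bp
  249–266 → 18 bp
Sorted largest to smallest: 111, 52, 46, 28, 18, 11 bp.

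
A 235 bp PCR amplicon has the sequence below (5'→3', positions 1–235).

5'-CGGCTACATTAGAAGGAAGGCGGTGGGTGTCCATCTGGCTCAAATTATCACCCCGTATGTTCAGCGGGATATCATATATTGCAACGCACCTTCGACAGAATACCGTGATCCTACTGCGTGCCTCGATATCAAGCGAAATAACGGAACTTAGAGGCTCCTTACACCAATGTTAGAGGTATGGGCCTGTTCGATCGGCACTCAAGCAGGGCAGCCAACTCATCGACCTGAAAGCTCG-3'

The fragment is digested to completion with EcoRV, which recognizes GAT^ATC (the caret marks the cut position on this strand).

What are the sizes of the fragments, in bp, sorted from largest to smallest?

108, 70, 57 bp

EcoRV sites (GATATC) start at positions 68, 125.
EcoRV cuts after base 3 of each site, so after positions 70, 127.
Linear molecule, 2 cuts → 3 fragments:
  1–70 → 70 bp
  71–127 → 57 bp
  128–235 → 108 bp
Sorted largest to smallest: 108, 70, 57 bp.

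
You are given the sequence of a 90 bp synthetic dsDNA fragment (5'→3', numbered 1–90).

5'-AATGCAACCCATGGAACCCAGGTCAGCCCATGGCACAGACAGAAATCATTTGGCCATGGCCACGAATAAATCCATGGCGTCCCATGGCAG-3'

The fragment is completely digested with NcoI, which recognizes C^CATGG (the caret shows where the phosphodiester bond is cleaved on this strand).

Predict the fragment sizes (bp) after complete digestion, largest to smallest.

26, 19, 18, 10, 9, 8 bp

NcoI sites (CCATGG) start at positions 9, 28, 54, 72, 82.
NcoI cuts after the first base of each site, so after positions 9, 28, 54, 72, 82.
Linear molecule, 5 cuts → 6 fragments:
  1–9 → 9 bp
  10–28 → 19 bp
  29–54 → 26 bp
  55–72 → 18 bp
  73–82 → 10 bp
  83–90 → 8 bp
Sorted largest to smallest: 26, 19, 18, 10, 9, 8 bp.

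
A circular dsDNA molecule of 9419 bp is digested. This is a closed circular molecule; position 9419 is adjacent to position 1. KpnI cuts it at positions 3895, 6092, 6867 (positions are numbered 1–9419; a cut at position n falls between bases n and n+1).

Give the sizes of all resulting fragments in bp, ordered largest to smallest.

6447, 2197, 775 bp

Circular molecule, 3 cuts → 3 fragments:
  6092 − 3895 = 2197 bp
  6867 − 6092 = 775 bp
  wrap: 9419 − 6867 + 3895 = 6447 bp
Sorted largest to smallest: 6447, 2197, 775 bp.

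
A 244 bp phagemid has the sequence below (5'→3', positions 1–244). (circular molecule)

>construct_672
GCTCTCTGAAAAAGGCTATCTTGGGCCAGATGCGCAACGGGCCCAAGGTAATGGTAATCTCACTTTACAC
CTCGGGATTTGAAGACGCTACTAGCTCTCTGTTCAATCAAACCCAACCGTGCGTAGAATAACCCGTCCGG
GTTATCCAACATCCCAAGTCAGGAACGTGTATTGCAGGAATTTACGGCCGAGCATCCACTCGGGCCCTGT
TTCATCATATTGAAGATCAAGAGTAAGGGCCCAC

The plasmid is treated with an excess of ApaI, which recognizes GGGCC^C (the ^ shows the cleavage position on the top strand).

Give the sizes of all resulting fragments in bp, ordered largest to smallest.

ApaI sites (GGGCCC) start at positions 39, 202, 237.
ApaI cuts after base 5 of each site (before the last base), so after positions 43, 206, 241.
Circular molecule, 3 cuts → 3 fragments:
  44–206 → 163 bp
  207–241 → 35 bp
  242–244 then 1–43 → 3 + 43 = 46 bp
Sorted largest to smallest: 163, 46, 35 bp.

163, 46, 35 bp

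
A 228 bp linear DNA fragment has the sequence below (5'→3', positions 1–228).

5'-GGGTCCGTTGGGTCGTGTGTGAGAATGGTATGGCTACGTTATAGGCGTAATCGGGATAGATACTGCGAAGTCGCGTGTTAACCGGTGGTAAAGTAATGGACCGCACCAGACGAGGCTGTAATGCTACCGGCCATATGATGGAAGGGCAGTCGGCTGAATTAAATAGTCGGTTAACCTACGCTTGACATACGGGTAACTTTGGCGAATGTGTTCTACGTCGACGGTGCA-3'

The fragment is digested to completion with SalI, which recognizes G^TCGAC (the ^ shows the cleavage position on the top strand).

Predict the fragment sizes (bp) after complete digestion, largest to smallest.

The SalI site (GTCGAC) starts at position 217.
SalI cuts after the first base of each site, so after position 217.
Linear molecule, 1 cut → 2 fragments:
  1–217 → 217 bp
  218–228 → 11 bp
Sorted largest to smallest: 217, 11 bp.

217, 11 bp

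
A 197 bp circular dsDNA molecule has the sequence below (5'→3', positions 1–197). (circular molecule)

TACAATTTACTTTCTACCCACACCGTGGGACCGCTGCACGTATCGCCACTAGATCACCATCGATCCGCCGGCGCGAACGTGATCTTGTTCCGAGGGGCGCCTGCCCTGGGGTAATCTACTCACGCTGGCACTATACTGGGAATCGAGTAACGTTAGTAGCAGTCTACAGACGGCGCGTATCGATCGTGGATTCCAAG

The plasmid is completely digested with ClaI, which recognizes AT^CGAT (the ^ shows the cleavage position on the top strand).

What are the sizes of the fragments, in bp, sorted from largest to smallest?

ClaI sites (ATCGAT) start at positions 59, 179.
ClaI cuts after base 2 of each site, so after positions 60, 180.
Circular molecule, 2 cuts → 2 fragments:
  61–180 → 120 bp
  181–197 then 1–60 → 17 + 60 = 77 bp
Sorted largest to smallest: 120, 77 bp.

120, 77 bp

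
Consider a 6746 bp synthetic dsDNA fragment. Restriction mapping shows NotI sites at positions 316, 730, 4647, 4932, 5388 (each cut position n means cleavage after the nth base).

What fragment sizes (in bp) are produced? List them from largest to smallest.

Linear molecule, 5 cuts → 6 fragments:
  316 − 0 = 316 bp
  730 − 316 = 414 bp
  4647 − 730 = 3917 bp
  4932 − 4647 = 285 bp
  5388 − 4932 = 456 bp
  6746 − 5388 = 1358 bp
Sorted largest to smallest: 3917, 1358, 456, 414, 316, 285 bp.

3917, 1358, 456, 414, 316, 285 bp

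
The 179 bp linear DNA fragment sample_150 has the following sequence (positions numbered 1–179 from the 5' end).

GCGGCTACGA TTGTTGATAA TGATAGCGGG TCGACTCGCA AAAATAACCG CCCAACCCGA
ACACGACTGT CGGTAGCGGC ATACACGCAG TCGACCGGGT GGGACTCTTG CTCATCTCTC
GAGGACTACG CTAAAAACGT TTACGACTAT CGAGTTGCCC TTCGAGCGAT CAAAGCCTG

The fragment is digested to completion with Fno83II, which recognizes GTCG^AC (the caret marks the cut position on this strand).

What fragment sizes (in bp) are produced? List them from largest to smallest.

86, 60, 33 bp

Fno83II sites (GTCGAC) start at positions 30, 90.
Fno83II cuts after base 4 of each site, so after positions 33, 93.
Linear molecule, 2 cuts → 3 fragments:
  1–33 → 33 bp
  34–93 → 60 bp
  94–179 → 86 bp
Sorted largest to smallest: 86, 60, 33 bp.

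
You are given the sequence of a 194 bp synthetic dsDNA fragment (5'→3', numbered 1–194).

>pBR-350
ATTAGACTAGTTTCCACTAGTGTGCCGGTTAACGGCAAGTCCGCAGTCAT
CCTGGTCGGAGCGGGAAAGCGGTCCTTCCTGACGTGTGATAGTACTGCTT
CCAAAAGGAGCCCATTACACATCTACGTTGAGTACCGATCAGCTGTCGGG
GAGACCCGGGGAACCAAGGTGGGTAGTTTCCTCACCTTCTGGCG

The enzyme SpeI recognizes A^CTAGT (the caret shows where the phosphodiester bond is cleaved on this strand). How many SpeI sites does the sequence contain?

2

ACTAGT occurs starting at positions 6, 16.
SpeI cuts at 2 sites.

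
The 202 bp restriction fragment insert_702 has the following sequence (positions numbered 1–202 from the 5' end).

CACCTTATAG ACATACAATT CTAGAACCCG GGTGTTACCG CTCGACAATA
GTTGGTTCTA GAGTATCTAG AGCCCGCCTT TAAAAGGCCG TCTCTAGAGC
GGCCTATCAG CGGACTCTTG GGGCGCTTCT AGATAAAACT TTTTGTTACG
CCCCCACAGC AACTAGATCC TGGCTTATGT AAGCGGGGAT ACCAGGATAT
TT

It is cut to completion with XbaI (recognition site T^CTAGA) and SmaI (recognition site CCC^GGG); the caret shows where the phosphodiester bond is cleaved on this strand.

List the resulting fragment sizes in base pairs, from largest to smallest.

74, 35, 28, 27, 20, 9, 9 bp

XbaI sites (TCTAGA) start at positions 20, 57, 66, 93, 128.
XbaI cuts after the first base of each site, so after positions 20, 57, 66, 93, 128.
The SmaI site (CCCGGG) starts at position 27.
SmaI cuts after base 3 of each site, so after position 29.
Combined cut positions: 20, 29, 57, 66, 93, 128.
Linear molecule, 6 cuts → 7 fragments:
  1–20 → 20 bp
  21–29 → 9 bp
  30–57 → 28 bp
  58–66 → 9 bp
  67–93 → 27 bp
  94–128 → 35 bp
  129–202 → 74 bp
Sorted largest to smallest: 74, 35, 28, 27, 20, 9, 9 bp.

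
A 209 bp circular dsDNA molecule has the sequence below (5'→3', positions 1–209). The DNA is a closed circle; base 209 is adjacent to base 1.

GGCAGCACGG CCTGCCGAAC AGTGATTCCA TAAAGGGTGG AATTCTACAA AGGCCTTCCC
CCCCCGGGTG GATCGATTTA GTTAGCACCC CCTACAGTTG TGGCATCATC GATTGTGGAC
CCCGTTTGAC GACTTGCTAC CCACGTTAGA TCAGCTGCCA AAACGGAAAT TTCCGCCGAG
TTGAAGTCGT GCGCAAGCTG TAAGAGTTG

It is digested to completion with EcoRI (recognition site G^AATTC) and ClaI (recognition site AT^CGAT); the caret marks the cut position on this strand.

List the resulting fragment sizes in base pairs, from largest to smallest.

140, 36, 33 bp

The EcoRI site (GAATTC) starts at position 40.
EcoRI cuts after the first base of each site, so after position 40.
ClaI sites (ATCGAT) start at positions 72, 108.
ClaI cuts after base 2 of each site, so after positions 73, 109.
Combined cut positions: 40, 73, 109.
Circular molecule, 3 cuts → 3 fragments:
  41–73 → 33 bp
  74–109 → 36 bp
  110–209 then 1–40 → 100 + 40 = 140 bp
Sorted largest to smallest: 140, 36, 33 bp.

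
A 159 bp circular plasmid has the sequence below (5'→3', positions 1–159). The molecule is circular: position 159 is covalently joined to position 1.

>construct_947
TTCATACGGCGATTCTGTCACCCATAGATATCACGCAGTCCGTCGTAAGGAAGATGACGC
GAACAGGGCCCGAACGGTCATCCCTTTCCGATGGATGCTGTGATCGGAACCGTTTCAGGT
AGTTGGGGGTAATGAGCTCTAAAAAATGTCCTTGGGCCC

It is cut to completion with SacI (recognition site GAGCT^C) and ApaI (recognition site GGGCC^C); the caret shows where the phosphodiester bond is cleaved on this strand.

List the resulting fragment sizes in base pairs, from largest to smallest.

The SacI site (GAGCTC) starts at position 134.
SacI cuts after base 5 of each site (before the last base), so after position 138.
ApaI sites (GGGCCC) start at positions 66, 154.
ApaI cuts after base 5 of each site (before the last base), so after positions 70, 158.
Combined cut positions: 70, 138, 158.
Circular molecule, 3 cuts → 3 fragments:
  71–138 → 68 bp
  139–158 → 20 bp
  159–159 then 1–70 → 1 + 70 = 71 bp
Sorted largest to smallest: 71, 68, 20 bp.

71, 68, 20 bp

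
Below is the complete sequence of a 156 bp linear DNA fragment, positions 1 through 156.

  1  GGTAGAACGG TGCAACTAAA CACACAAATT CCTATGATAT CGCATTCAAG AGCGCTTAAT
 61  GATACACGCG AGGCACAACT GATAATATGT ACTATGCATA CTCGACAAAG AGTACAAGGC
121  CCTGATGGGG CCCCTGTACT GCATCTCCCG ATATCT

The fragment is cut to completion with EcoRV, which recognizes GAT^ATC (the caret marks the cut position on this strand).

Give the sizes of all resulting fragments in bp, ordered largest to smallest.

EcoRV sites (GATATC) start at positions 36, 150.
EcoRV cuts after base 3 of each site, so after positions 38, 152.
Linear molecule, 2 cuts → 3 fragments:
  1–38 → 38 bp
  39–152 → 114 bp
  153–156 → 4 bp
Sorted largest to smallest: 114, 38, 4 bp.

114, 38, 4 bp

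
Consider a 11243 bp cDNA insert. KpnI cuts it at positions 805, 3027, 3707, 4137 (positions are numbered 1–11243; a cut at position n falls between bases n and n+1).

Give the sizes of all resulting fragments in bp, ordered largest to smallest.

Linear molecule, 4 cuts → 5 fragments:
  805 − 0 = 805 bp
  3027 − 805 = 2222 bp
  3707 − 3027 = 680 bp
  4137 − 3707 = 430 bp
  11243 − 4137 = 7106 bp
Sorted largest to smallest: 7106, 2222, 805, 680, 430 bp.

7106, 2222, 805, 680, 430 bp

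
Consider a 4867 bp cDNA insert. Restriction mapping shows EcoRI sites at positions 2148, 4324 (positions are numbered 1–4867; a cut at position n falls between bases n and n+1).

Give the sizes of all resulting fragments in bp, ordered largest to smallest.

Linear molecule, 2 cuts → 3 fragments:
  2148 − 0 = 2148 bp
  4324 − 2148 = 2176 bp
  4867 − 4324 = 543 bp
Sorted largest to smallest: 2176, 2148, 543 bp.

2176, 2148, 543 bp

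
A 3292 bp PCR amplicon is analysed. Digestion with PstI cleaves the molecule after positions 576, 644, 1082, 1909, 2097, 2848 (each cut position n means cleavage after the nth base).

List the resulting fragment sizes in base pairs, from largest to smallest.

Linear molecule, 6 cuts → 7 fragments:
  576 − 0 = 576 bp
  644 − 576 = 68 bp
  1082 − 644 = 438 bp
  1909 − 1082 = 827 bp
  2097 − 1909 = 188 bp
  2848 − 2097 = 751 bp
  3292 − 2848 = 444 bp
Sorted largest to smallest: 827, 751, 576, 444, 438, 188, 68 bp.

827, 751, 576, 444, 438, 188, 68 bp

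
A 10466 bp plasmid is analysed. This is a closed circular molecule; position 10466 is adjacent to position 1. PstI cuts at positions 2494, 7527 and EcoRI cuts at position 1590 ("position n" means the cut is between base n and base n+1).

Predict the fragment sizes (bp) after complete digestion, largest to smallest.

Combined cut positions (sorted): 1590, 2494, 7527.
Circular molecule, 3 cuts → 3 fragments:
  2494 − 1590 = 904 bp
  7527 − 2494 = 5033 bp
  wrap: 10466 − 7527 + 1590 = 4529 bp
Sorted largest to smallest: 5033, 4529, 904 bp.

5033, 4529, 904 bp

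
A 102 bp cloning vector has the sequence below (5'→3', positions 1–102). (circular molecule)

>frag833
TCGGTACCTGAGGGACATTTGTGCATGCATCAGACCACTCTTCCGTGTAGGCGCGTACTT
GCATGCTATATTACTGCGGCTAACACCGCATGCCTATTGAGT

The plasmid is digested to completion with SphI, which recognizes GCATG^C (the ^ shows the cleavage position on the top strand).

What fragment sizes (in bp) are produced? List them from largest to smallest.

38, 37, 27 bp

SphI sites (GCATGC) start at positions 23, 61, 88.
SphI cuts after base 5 of each site (before the last base), so after positions 27, 65, 92.
Circular molecule, 3 cuts → 3 fragments:
  28–65 → 38 bp
  66–92 → 27 bp
  93–102 then 1–27 → 10 + 27 = 37 bp
Sorted largest to smallest: 38, 37, 27 bp.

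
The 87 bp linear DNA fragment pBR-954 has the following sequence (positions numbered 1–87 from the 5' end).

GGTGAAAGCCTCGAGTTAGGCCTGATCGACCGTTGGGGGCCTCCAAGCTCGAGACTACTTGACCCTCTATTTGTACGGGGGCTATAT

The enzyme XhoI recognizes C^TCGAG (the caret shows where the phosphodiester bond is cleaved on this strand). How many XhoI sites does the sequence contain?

CTCGAG occurs starting at positions 10, 48.
XhoI cuts at 2 sites.

2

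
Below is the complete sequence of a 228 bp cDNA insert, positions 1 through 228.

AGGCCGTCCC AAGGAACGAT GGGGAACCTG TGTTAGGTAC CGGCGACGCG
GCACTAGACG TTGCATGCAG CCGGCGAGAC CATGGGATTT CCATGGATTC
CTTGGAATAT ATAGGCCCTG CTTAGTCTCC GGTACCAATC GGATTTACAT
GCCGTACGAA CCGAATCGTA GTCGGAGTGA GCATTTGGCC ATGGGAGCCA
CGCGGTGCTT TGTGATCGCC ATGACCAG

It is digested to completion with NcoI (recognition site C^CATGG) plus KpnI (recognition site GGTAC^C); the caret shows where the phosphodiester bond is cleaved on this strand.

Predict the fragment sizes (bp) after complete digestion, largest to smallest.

54, 44, 40, 40, 39, 11 bp

NcoI sites (CCATGG) start at positions 80, 91, 189.
NcoI cuts after the first base of each site, so after positions 80, 91, 189.
KpnI sites (GGTACC) start at positions 36, 131.
KpnI cuts after base 5 of each site (before the last base), so after positions 40, 135.
Combined cut positions: 40, 80, 91, 135, 189.
Linear molecule, 5 cuts → 6 fragments:
  1–40 → 40 bp
  41–80 → 40 bp
  81–91 → 11 bp
  92–135 → 44 bp
  136–189 → 54 bp
  190–228 → 39 bp
Sorted largest to smallest: 54, 44, 40, 40, 39, 11 bp.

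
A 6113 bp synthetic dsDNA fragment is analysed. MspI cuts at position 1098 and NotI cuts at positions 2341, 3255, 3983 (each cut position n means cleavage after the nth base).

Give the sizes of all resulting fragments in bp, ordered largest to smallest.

2130, 1243, 1098, 914, 728 bp

Combined cut positions (sorted): 1098, 2341, 3255, 3983.
Linear molecule, 4 cuts → 5 fragments:
  1098 − 0 = 1098 bp
  2341 − 1098 = 1243 bp
  3255 − 2341 = 914 bp
  3983 − 3255 = 728 bp
  6113 − 3983 = 2130 bp
Sorted largest to smallest: 2130, 1243, 1098, 914, 728 bp.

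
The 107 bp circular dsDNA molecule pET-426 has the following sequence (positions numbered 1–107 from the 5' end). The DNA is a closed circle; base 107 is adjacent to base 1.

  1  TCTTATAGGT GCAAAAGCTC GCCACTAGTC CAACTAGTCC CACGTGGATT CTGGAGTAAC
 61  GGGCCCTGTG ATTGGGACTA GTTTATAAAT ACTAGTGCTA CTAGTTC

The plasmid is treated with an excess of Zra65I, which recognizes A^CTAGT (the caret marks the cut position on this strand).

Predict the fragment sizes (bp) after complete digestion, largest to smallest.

44, 31, 14, 9, 9 bp

Zra65I sites (ACTAGT) start at positions 24, 33, 77, 91, 100.
Zra65I cuts after the first base of each site, so after positions 24, 33, 77, 91, 100.
Circular molecule, 5 cuts → 5 fragments:
  25–33 → 9 bp
  34–77 → 44 bp
  78–91 → 14 bp
  92–100 → 9 bp
  101–107 then 1–24 → 7 + 24 = 31 bp
Sorted largest to smallest: 44, 31, 14, 9, 9 bp.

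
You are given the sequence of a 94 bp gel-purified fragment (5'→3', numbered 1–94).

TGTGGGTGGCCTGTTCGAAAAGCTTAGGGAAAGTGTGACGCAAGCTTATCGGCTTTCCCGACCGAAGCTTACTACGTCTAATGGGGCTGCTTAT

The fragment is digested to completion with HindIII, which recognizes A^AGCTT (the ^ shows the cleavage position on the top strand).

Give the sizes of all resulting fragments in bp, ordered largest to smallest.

HindIII sites (AAGCTT) start at positions 20, 42, 65.
HindIII cuts after the first base of each site, so after positions 20, 42, 65.
Linear molecule, 3 cuts → 4 fragments:
  1–20 → 20 bp
  21–42 → 22 bp
  43–65 → 23 bp
  66–94 → 29 bp
Sorted largest to smallest: 29, 23, 22, 20 bp.

29, 23, 22, 20 bp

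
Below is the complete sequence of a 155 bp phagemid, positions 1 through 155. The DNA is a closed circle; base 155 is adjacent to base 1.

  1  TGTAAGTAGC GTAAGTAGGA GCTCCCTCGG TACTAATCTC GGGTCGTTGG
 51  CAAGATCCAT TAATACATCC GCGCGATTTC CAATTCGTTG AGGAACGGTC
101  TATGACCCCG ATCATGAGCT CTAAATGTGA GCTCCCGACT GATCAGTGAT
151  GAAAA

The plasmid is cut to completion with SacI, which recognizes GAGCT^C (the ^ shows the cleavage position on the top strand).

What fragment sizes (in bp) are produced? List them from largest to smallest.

SacI sites (GAGCTC) start at positions 19, 116, 129.
SacI cuts after base 5 of each site (before the last base), so after positions 23, 120, 133.
Circular molecule, 3 cuts → 3 fragments:
  24–120 → 97 bp
  121–133 → 13 bp
  134–155 then 1–23 → 22 + 23 = 45 bp
Sorted largest to smallest: 97, 45, 13 bp.

97, 45, 13 bp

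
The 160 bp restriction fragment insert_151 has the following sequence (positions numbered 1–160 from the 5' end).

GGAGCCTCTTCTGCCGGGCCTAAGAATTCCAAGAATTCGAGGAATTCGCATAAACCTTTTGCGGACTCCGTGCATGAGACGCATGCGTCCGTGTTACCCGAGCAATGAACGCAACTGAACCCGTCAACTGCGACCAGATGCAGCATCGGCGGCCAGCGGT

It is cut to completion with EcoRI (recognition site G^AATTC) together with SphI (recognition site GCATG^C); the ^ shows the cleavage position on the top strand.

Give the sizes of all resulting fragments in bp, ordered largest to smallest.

75, 43, 24, 9, 9 bp

EcoRI sites (GAATTC) start at positions 24, 33, 42.
EcoRI cuts after the first base of each site, so after positions 24, 33, 42.
The SphI site (GCATGC) starts at position 81.
SphI cuts after base 5 of each site (before the last base), so after position 85.
Combined cut positions: 24, 33, 42, 85.
Linear molecule, 4 cuts → 5 fragments:
  1–24 → 24 bp
  25–33 → 9 bp
  34–42 → 9 bp
  43–85 → 43 bp
  86–160 → 75 bp
Sorted largest to smallest: 75, 43, 24, 9, 9 bp.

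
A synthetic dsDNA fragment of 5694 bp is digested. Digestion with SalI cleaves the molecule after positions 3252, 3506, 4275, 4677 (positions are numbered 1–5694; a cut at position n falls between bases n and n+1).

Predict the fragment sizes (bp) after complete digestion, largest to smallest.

3252, 1017, 769, 402, 254 bp

Linear molecule, 4 cuts → 5 fragments:
  3252 − 0 = 3252 bp
  3506 − 3252 = 254 bp
  4275 − 3506 = 769 bp
  4677 − 4275 = 402 bp
  5694 − 4677 = 1017 bp
Sorted largest to smallest: 3252, 1017, 769, 402, 254 bp.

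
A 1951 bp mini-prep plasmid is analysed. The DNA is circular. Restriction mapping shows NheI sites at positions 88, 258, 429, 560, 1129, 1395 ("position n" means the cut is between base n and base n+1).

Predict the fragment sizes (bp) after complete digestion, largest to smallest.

644, 569, 266, 171, 170, 131 bp

Circular molecule, 6 cuts → 6 fragments:
  258 − 88 = 170 bp
  429 − 258 = 171 bp
  560 − 429 = 131 bp
  1129 − 560 = 569 bp
  1395 − 1129 = 266 bp
  wrap: 1951 − 1395 + 88 = 644 bp
Sorted largest to smallest: 644, 569, 266, 171, 170, 131 bp.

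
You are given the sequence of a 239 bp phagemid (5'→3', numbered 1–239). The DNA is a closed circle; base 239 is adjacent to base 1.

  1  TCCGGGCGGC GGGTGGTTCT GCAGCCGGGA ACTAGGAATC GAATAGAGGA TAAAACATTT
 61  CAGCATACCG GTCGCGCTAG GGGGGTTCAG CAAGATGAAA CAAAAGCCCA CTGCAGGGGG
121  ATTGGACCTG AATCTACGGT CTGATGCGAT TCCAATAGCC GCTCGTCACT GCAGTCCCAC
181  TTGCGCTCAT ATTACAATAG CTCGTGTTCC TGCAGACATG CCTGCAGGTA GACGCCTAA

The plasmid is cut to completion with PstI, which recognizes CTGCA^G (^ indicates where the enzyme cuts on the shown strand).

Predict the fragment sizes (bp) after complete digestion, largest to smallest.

92, 58, 41, 36, 12 bp

PstI sites (CTGCAG) start at positions 19, 111, 169, 210, 222.
PstI cuts after base 5 of each site (before the last base), so after positions 23, 115, 173, 214, 226.
Circular molecule, 5 cuts → 5 fragments:
  24–115 → 92 bp
  116–173 → 58 bp
  174–214 → 41 bp
  215–226 → 12 bp
  227–239 then 1–23 → 13 + 23 = 36 bp
Sorted largest to smallest: 92, 58, 41, 36, 12 bp.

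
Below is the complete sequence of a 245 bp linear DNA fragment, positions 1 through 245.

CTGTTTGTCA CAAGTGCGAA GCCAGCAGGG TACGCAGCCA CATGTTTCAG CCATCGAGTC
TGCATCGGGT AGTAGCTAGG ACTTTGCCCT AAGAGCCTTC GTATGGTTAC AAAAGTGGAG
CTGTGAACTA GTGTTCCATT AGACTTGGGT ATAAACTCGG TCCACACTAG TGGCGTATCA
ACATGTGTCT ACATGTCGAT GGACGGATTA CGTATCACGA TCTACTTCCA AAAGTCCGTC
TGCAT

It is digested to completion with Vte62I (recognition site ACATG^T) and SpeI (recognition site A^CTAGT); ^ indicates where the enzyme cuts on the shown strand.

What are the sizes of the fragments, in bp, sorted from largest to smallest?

83, 50, 44, 39, 19, 10 bp

Vte62I sites (ACATGT) start at positions 40, 181, 191.
Vte62I cuts after base 5 of each site (before the last base), so after positions 44, 185, 195.
SpeI sites (ACTAGT) start at positions 127, 166.
SpeI cuts after the first base of each site, so after positions 127, 166.
Combined cut positions: 44, 127, 166, 185, 195.
Linear molecule, 5 cuts → 6 fragments:
  1–44 → 44 bp
  45–127 → 83 bp
  128–166 → 39 bp
  167–185 → 19 bp
  186–195 → 10 bp
  196–245 → 50 bp
Sorted largest to smallest: 83, 50, 44, 39, 19, 10 bp.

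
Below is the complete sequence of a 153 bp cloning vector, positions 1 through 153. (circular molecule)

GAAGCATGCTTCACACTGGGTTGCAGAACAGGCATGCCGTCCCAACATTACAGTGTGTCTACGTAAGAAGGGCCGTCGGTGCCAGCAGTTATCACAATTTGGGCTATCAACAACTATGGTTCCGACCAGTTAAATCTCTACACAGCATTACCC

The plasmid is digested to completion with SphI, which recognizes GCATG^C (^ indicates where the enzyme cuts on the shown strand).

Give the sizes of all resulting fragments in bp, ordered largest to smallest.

SphI sites (GCATGC) start at positions 4, 32.
SphI cuts after base 5 of each site (before the last base), so after positions 8, 36.
Circular molecule, 2 cuts → 2 fragments:
  9–36 → 28 bp
  37–153 then 1–8 → 117 + 8 = 125 bp
Sorted largest to smallest: 125, 28 bp.

125, 28 bp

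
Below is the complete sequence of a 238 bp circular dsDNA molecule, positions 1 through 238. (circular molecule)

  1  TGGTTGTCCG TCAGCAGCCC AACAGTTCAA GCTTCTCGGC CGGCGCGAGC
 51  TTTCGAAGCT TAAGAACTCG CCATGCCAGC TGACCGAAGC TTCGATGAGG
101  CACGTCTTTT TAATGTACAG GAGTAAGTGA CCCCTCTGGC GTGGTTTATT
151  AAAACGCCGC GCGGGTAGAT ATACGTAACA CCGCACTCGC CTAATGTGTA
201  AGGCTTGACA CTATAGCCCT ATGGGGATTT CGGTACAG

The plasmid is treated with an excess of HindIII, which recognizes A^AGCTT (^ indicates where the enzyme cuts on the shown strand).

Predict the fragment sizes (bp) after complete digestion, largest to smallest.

HindIII sites (AAGCTT) start at positions 29, 56, 87.
HindIII cuts after the first base of each site, so after positions 29, 56, 87.
Circular molecule, 3 cuts → 3 fragments:
  30–56 → 27 bp
  57–87 → 31 bp
  88–238 then 1–29 → 151 + 29 = 180 bp
Sorted largest to smallest: 180, 31, 27 bp.

180, 31, 27 bp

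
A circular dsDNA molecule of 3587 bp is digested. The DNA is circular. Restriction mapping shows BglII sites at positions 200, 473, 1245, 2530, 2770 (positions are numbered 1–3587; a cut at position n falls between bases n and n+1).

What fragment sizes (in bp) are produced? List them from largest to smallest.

1285, 1017, 772, 273, 240 bp

Circular molecule, 5 cuts → 5 fragments:
  473 − 200 = 273 bp
  1245 − 473 = 772 bp
  2530 − 1245 = 1285 bp
  2770 − 2530 = 240 bp
  wrap: 3587 − 2770 + 200 = 1017 bp
Sorted largest to smallest: 1285, 1017, 772, 273, 240 bp.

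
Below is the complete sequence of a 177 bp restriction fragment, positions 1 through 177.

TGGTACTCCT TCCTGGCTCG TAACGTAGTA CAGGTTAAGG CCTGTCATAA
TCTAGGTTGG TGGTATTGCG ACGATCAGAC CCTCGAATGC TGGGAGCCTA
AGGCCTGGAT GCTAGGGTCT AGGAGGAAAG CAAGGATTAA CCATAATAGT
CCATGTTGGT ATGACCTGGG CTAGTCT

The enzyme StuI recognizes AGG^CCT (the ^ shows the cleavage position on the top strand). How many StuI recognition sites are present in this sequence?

AGGCCT occurs starting at positions 38, 101.
StuI cuts at 2 sites.

2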